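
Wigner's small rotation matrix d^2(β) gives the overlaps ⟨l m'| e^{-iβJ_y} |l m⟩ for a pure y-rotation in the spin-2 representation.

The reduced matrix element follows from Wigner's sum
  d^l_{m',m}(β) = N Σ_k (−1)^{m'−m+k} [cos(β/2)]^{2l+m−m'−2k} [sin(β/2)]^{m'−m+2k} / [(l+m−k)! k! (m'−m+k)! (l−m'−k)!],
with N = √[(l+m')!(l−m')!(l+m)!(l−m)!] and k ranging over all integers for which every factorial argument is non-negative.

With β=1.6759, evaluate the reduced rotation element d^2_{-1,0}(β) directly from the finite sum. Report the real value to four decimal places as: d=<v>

d^2_{-1,0}(β=1.6759) via Wigner's sum:
Half-angle: c=0.668988, s=0.743273. N=√(1·6·2·2)=4.898979
k: max(0,(0)−(-1))=1 … min(2+(0),2−(-1))=2
  k=1: (−1)^0·4.8990/(2)·0.6690^3·0.7433^1 = +0.545104
  k=2: (−1)^1·4.8990/(2)·0.6690^1·0.7433^3 = -0.672883
d^2_{-1,0}(1.6759) = +0.545104 -0.672883 = -0.127779

d=-0.1278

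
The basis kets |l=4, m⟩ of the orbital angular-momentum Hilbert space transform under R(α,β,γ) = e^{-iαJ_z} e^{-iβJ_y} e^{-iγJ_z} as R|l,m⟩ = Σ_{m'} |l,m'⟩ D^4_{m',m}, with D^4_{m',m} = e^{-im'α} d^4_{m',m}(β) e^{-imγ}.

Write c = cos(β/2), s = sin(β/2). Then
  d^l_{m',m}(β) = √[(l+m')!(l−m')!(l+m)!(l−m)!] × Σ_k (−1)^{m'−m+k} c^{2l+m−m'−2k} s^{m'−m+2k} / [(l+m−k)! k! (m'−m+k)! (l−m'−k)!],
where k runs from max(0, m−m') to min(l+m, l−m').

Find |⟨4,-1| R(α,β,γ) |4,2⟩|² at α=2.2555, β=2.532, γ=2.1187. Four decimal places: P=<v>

P=0.2422

Split into d^4_{-1,2}(β=2.532) × two z-phases.
c=cos(2.532/2)=0.300099, s=sin(2.532/2)=0.953908; N=√[6·120·720·2]=1018.233765
k: max(0,(2)−(-1))=3 … min(4+(2),4−(-1))=5
  k=3: (−1)^0·1018.2338/(72)·0.3001^5·0.9539^3 = +0.029878
  k=4: (−1)^1·1018.2338/(48)·0.3001^3·0.9539^5 = -0.452827
  k=5: (−1)^2·1018.2338/(240)·0.3001^1·0.9539^7 = +0.915053
d^4_{-1,2}(2.532) = +0.029878 -0.452827 +0.915053 = +0.492105
|D^4_{-1,2}|² = |d^4_{-1,2}(β)|² = (+0.492105)² = 0.242167 (the z-rotation phases have unit modulus)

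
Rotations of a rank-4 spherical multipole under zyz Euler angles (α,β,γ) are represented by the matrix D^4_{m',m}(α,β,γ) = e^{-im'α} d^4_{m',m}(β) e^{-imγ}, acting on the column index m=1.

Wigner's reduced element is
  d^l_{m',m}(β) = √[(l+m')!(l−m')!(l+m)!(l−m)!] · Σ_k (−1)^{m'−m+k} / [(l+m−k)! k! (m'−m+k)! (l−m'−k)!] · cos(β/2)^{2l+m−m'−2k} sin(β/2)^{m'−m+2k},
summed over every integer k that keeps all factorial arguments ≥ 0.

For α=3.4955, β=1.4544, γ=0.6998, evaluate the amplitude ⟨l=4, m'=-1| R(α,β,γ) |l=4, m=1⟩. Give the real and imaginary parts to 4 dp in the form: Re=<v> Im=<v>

First d^4_{-1,1}(β=1.4544), then the phase factors e^{-i(-1)α} and e^{-i(1)γ}:
c=cos(1.4544/2)=0.747039, s=sin(1.4544/2)=0.664781; N=√[6·120·120·6]=720.000000
k∈{2,3,4,5} keeps every argument non-negative
  k=2: (−1)^0·720.0000/(72)·0.7470^6·0.6648^2 = +0.768096
  k=3: (−1)^1·720.0000/(24)·0.7470^4·0.6648^4 = -1.824765
  k=4: (−1)^2·720.0000/(48)·0.7470^2·0.6648^6 = +0.722516
  k=5: (−1)^3·720.0000/(720)·0.7470^0·0.6648^8 = -0.038144
d^4_{-1,1}(1.4544) = +0.768096 -1.824765 +0.722516 -0.038144 = -0.372298
Phases: e^{-i·(-1)·3.4955}=-0.938026-0.346566i, e^{-i·(1)·0.6998}=+0.764971-0.644065i ⇒ D=+0.350248-0.126222i

Re=0.3502 Im=-0.1262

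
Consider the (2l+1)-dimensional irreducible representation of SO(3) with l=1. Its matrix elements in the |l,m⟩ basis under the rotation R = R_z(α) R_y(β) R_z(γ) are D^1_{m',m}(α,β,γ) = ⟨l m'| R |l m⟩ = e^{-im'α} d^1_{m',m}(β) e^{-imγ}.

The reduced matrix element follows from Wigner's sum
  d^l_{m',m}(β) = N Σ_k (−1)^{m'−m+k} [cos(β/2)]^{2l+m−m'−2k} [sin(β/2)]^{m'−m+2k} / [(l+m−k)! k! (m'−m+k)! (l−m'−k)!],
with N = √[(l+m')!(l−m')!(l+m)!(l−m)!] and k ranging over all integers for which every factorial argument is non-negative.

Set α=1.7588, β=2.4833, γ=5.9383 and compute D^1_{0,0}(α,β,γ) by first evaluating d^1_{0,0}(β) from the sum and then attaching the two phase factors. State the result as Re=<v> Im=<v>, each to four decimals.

Re=-0.7910 Im=0.0000

Split into d^1_{0,0}(β=2.4833) × two z-phases.
With c≡cos(β/2)=0.323235 and s≡sin(β/2)=0.946319, N=[1·1·1·1]^{1/2}=1.000000
k∈{0,1} keeps every argument non-negative
  k=0: (−1)^0·1.0000/(1)·0.3232^2·0.9463^0 = +0.104481
  k=1: (−1)^1·1.0000/(1)·0.3232^0·0.9463^2 = -0.895519
d^1_{0,0}(2.4833) = +0.104481 -0.895519 = -0.791038
D = (+1.000000+0.000000i)·(-0.791038)·(+1.000000+0.000000i) = -0.791038+0.000000i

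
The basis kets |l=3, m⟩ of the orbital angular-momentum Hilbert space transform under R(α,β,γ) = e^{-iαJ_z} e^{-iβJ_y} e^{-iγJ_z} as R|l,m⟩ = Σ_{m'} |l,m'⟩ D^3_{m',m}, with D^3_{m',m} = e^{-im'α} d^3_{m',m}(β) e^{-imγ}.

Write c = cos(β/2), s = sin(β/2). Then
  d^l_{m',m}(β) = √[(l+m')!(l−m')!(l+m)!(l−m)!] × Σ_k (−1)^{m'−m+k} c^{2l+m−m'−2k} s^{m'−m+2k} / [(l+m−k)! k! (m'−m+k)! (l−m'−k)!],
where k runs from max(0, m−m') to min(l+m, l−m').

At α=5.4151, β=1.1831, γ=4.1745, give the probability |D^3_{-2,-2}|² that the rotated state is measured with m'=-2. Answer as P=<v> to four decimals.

P=0.1690

Split into d^3_{-2,-2}(β=1.1831) × two z-phases.
With c≡cos(β/2)=0.830077 and s≡sin(β/2)=0.557648, N=[1·120·1·120]^{1/2}=120.000000
The bounds max(0,m−m')=0 and min(l+m,l−m')=1 give 2 terms
  k=0: (−1)^0·120.0000/(120)·0.8301^6·0.5576^0 = +0.327123
  k=1: (−1)^1·120.0000/(24)·0.8301^4·0.5576^2 = -0.738185
d^3_{-2,-2}(1.1831) = +0.327123 -0.738185 = -0.411061
|D^3_{-2,-2}|² = |d^3_{-2,-2}(β)|² = (-0.411061)² = 0.168972 (the z-rotation phases have unit modulus)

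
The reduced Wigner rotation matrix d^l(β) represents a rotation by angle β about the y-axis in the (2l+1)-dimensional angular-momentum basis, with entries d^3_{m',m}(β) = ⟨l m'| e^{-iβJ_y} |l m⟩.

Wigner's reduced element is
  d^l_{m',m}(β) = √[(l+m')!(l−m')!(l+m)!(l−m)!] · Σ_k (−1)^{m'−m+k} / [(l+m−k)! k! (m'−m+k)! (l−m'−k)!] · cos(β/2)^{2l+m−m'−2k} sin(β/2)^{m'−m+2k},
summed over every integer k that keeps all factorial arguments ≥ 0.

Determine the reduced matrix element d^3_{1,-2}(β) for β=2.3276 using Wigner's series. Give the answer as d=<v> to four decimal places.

d^3_{1,-2}(β=2.3276) via Wigner's sum:
With c≡cos(β/2)=0.395853 and s≡sin(β/2)=0.918314, N=[24·2·1·120]^{1/2}=75.894664
Admissible k: 0..1 (factorial args all ≥0)
  k=0: (−1)^3·75.8947/(12)·0.3959^3·0.9183^3 = -0.303812
  k=1: (−1)^4·75.8947/(24)·0.3959^1·0.9183^5 = +0.817504
d^3_{1,-2}(2.3276) = -0.303812 +0.817504 = +0.513692

d=0.5137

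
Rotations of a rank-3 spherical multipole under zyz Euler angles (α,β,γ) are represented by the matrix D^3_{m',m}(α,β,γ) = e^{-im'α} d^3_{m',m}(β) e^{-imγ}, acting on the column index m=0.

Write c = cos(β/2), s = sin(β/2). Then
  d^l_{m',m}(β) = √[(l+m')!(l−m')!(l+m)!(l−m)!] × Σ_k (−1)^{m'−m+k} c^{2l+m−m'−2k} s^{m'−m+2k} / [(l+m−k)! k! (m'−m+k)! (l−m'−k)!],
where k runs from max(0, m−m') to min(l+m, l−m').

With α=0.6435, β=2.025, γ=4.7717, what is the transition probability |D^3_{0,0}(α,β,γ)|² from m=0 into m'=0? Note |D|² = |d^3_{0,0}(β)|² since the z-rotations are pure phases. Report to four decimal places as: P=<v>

P=0.1998

D^3_{0,0}(0.6435,2.025,4.7717) = e^{-i·0·0.6435}·d^3_{0,0}(2.025)·e^{-i·0·4.7717}. Compute d first:
c=cos(2.025/2)=0.529742, s=sin(2.025/2)=0.848159; N=√[6·6·6·6]=36.000000
k: max(0,(0)−(0))=0 … min(3+(0),3−(0))=3
  k=0: (−1)^0·36.0000/(36)·0.5297^6·0.8482^0 = +0.022100
  k=1: (−1)^1·36.0000/(4)·0.5297^4·0.8482^2 = -0.509864
  k=2: (−1)^2·36.0000/(4)·0.5297^2·0.8482^4 = +1.307014
  k=3: (−1)^3·36.0000/(36)·0.5297^0·0.8482^6 = -0.372274
d^3_{0,0}(2.025) = +0.022100 -0.509864 +1.307014 -0.372274 = +0.446975
|D^3_{0,0}|² = |d^3_{0,0}(β)|² = (+0.446975)² = 0.199786 (the z-rotation phases have unit modulus)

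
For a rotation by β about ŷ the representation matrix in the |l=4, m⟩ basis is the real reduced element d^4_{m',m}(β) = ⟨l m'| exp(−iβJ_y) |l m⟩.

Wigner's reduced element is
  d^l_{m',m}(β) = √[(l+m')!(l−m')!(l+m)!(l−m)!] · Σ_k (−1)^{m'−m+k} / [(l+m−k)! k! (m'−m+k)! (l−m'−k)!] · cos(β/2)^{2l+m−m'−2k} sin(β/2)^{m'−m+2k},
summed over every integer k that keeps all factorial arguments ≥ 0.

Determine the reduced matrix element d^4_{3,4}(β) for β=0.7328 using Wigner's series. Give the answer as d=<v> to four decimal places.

d^4_{3,4}(β=0.7328) via Wigner's sum:
c=cos(0.7328/2)=0.933623, s=sin(0.7328/2)=0.358257; N=√[5040·1·40320·1]=14255.272709
Admissible k: 1..1 (factorial args all ≥0)
  k=1: (−1)^0·14255.2727/(5040)·0.9336^7·0.3583^1 = +0.626528
d^4_{3,4}(0.7328) = +0.626528

d=0.6265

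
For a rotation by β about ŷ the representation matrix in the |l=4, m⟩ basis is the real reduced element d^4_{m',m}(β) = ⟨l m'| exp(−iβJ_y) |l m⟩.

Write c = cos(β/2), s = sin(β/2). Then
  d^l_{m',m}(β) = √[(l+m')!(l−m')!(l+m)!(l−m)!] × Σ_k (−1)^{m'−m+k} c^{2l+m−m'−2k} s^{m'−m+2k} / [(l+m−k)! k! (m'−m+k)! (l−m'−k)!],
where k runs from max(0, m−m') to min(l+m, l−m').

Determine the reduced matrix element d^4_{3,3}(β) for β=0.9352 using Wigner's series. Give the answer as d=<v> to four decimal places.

d^4_{3,3}(β=0.9352) via Wigner's sum:
With c≡cos(β/2)=0.892653 and s≡sin(β/2)=0.450745, N=[5040·1·5040·1]^{1/2}=5040.000000
Admissible k: 0..1 (factorial args all ≥0)
  k=0: (−1)^0·5040.0000/(5040)·0.8927^8·0.4507^0 = +0.403144
  k=1: (−1)^1·5040.0000/(720)·0.8927^6·0.4507^2 = -0.719541
d^4_{3,3}(0.9352) = +0.403144 -0.719541 = -0.316397

d=-0.3164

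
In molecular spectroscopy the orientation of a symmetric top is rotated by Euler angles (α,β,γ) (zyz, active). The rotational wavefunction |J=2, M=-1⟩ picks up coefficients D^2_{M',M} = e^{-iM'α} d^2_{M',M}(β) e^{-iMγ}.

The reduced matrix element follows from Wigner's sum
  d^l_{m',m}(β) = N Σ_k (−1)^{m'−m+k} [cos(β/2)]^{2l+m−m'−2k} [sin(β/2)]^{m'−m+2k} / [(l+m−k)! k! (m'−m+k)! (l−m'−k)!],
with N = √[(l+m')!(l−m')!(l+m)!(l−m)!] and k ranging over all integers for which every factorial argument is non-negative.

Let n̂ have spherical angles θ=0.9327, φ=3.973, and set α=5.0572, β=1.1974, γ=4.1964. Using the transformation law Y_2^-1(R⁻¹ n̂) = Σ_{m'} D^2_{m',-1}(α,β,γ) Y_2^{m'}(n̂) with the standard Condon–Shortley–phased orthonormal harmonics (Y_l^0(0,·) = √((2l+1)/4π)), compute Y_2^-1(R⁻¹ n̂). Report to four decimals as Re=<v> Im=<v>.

Re=0.3608 Im=0.0057

Need the full column D^2_{m',-1} for m'=−2..2 at α=5.0572, β=1.1974, γ=4.1964.
cos(β/2)=0.826069, sin(β/2)=0.563569
d^2_{-2,-1}: single k=1 term ⇒ +0.635369;  D = -0.109768+0.625815i
d^2_{-1,-1}: k∈[0..1] ⇒ +0.465656 -0.650202 = -0.184546;  D = +0.181849-0.031436i
d^2_{0,-1}: k∈[0..1] ⇒ -0.778165 +0.362187 = -0.415978;  D = +0.205241+0.361819i
d^2_{1,-1}: k∈[0..1] ⇒ +0.650202 -0.100876 = +0.549326;  D = +0.358067-0.416589i
d^2_{2,-1}: single k=0 term ⇒ -0.295725;  D = -0.276224-0.105610i
Y_2^{m'}(θ=0.9327,φ=3.973) and Σ D·Y over m':
  (-0.1098+0.6258i)·(-0.0229-0.2482i)  (+0.1818-0.0314i)·(-0.2491+0.2731i)  (+0.2052+0.3618i)·(+0.0203+0.0000i)  (+0.3581-0.4166i)·(+0.2491+0.2731i)  (-0.2762-0.1056i)·(-0.0229+0.2482i)
Y_2^-1(R⁻¹ n̂) = +0.360777+0.005663i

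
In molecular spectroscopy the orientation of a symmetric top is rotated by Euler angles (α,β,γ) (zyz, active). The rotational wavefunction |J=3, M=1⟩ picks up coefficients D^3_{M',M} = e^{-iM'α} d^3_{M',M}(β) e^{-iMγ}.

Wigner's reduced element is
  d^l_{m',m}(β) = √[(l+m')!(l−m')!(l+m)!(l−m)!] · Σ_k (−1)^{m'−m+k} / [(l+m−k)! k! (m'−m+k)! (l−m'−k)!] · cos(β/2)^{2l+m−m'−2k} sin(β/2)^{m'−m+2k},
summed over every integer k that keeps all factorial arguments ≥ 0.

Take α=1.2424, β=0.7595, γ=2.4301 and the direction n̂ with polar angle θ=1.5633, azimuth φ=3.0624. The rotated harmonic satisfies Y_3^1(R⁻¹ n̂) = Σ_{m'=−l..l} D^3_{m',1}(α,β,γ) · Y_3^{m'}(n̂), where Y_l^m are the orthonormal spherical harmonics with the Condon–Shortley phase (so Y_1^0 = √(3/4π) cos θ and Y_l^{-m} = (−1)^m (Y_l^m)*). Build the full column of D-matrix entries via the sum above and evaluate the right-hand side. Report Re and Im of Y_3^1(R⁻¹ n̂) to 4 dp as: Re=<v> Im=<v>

Re=0.2158 Im=-0.1716

Need the full column D^3_{m',1} for m'=−3..3 at α=1.2424, β=0.7595, γ=2.4301.
cos(β/2)=0.928757, sin(β/2)=0.370688
d^3_{-3,1}: single k=4 term ⇒ +0.063079;  D = +0.017050+0.060731i
d^3_{-2,1}: k∈[3..4] ⇒ +0.258085 -0.020556 = +0.237529;  D = +0.237174+0.012986i
d^3_{-1,1}: k∈[2..4] ⇒ +0.613448 -0.130296 +0.002594 = +0.485747;  D = +0.181569-0.450536i
d^3_{0,1}: k∈[1..3] ⇒ +0.887382 -0.424078 +0.022518 = +0.485823;  D = -0.367957-0.317226i
d^3_{1,1}: k∈[0..2] ⇒ +0.641820 -0.817931 +0.097722 = -0.078389;  D = +0.067599-0.039690i
d^3_{2,1}: k∈[0..1] ⇒ -0.810066 +0.258085 = -0.551980;  D = -0.111020-0.540700i
d^3_{3,1}: single k=0 term ⇒ +0.395979;  D = +0.392846+0.049716i
Y_3^{m'}(θ=1.5633,φ=3.0624) and Σ D·Y over m':
  (+0.0170+0.0607i)·(-0.4055-0.0982i)  (+0.2372+0.0130i)·(+0.0076+0.0012i)  (+0.1816-0.4505i)·(+0.3221+0.0256i)  (-0.3680-0.3172i)·(-0.0084+0.0000i)  (+0.0676-0.0397i)·(-0.3221+0.0256i)  (-0.1110-0.5407i)·(+0.0076-0.0012i)  (+0.3928+0.0497i)·(+0.4055-0.0982i)
Y_3^1(R⁻¹ n̂) = +0.215827-0.171573i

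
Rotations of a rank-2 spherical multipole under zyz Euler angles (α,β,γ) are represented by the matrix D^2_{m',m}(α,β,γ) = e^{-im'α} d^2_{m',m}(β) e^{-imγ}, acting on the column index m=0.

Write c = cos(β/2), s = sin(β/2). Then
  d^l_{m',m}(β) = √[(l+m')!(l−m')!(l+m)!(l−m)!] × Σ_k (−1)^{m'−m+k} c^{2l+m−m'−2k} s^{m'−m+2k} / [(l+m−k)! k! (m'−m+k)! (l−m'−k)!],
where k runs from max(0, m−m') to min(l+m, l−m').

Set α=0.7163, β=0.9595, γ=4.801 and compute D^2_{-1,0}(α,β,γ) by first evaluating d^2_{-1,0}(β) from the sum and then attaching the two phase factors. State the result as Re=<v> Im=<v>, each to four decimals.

Re=0.4342 Im=0.3780

Split into d^2_{-1,0}(β=0.9595) × two z-phases.
Half-angle: c=0.887110, s=0.461557. N=√(1·6·2·2)=4.898979
k∈{1,2} keeps every argument non-negative
  k=1: (−1)^0·4.8990/(2)·0.8871^3·0.4616^1 = +0.789286
  k=2: (−1)^1·4.8990/(2)·0.8871^1·0.4616^3 = -0.213664
d^2_{-1,0}(0.9595) = +0.789286 -0.213664 = +0.575622
Phases: e^{-i·(-1)·0.7163}=+0.754240+0.656598i, e^{-i·(0)·4.801}=+1.000000+0.000000i ⇒ D=+0.434157+0.377953i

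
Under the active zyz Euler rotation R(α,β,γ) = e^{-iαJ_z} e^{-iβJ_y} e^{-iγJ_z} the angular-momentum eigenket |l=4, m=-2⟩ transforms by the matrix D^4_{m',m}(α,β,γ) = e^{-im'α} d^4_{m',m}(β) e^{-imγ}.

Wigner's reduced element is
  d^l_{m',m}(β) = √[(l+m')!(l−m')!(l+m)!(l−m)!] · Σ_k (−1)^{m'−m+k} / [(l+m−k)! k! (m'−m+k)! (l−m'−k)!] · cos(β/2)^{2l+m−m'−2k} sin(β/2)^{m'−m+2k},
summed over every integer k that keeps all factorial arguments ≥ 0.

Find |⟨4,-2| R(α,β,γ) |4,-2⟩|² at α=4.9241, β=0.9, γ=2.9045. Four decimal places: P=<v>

D^4_{-2,-2}(4.9241,0.9,2.9045) = e^{-i·-2·4.9241}·d^4_{-2,-2}(0.9)·e^{-i·-2·2.9045}. Compute d first:
Half-angle: c=0.900447, s=0.434966. N=√(2·720·2·720)=1440.000000
The bounds max(0,m−m')=0 and min(l+m,l−m')=2 give 3 terms
  k=0: (−1)^0·1440.0000/(1440)·0.9004^8·0.4350^0 = +0.432181
  k=1: (−1)^1·1440.0000/(120)·0.9004^6·0.4350^2 = -1.210153
  k=2: (−1)^2·1440.0000/(96)·0.9004^4·0.4350^4 = +0.352975
d^4_{-2,-2}(0.9) = +0.432181 -1.210153 +0.352975 = -0.424997
|D^4_{-2,-2}|² = |d^4_{-2,-2}(β)|² = (-0.424997)² = 0.180623 (the z-rotation phases have unit modulus)

P=0.1806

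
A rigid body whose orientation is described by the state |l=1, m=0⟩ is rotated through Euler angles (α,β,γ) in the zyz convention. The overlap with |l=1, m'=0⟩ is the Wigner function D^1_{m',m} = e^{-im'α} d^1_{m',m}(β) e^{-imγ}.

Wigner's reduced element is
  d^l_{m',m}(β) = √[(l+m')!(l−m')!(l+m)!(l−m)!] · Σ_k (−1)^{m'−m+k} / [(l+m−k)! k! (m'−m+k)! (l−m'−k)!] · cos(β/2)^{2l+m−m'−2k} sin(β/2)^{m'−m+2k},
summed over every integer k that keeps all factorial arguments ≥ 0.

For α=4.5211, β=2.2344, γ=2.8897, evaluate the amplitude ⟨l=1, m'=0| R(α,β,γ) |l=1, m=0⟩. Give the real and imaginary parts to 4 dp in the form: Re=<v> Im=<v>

D^1_{0,0}(4.5211,2.2344,2.8897) = e^{-i·0·4.5211}·d^1_{0,0}(2.2344)·e^{-i·0·2.8897}. Compute d first:
Half-angle: c=0.438201, s=0.898877. N=√(1·1·1·1)=1.000000
k: max(0,(0)−(0))=0 … min(1+(0),1−(0))=1
  k=0: (−1)^0·1.0000/(1)·0.4382^2·0.8989^0 = +0.192020
  k=1: (−1)^1·1.0000/(1)·0.4382^0·0.8989^2 = -0.807980
d^1_{0,0}(2.2344) = +0.192020 -0.807980 = -0.615960
Attach z-rotation phases: D = e^{-i(0)(4.5211)}·(-0.615960)·e^{-i(0)(2.8897)} = -0.615960+0.000000i

Re=-0.6160 Im=0.0000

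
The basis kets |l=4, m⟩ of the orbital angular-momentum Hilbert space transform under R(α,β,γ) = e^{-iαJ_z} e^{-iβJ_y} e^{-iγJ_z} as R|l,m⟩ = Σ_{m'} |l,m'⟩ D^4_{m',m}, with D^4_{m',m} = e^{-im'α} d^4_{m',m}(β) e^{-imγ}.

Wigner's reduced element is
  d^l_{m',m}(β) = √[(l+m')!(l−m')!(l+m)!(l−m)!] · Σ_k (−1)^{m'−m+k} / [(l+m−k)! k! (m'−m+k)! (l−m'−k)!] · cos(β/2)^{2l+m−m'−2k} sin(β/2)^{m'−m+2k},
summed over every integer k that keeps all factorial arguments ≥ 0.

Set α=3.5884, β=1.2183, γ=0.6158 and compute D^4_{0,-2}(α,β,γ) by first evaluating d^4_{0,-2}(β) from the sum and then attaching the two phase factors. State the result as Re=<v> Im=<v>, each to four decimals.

Re=-0.0192 Im=-0.0544

First d^4_{0,-2}(β=1.2183), then the phase factors e^{-i(0)α} and e^{-i(-2)γ}:
With c≡cos(β/2)=0.820135 and s≡sin(β/2)=0.572171, N=[24·24·2·720]^{1/2}=910.735966
The bounds max(0,m−m')=0 and min(l+m,l−m')=2 give 3 terms
  k=0: (−1)^2·910.7360/(96)·0.8201^6·0.5722^2 = +0.945112
  k=1: (−1)^3·910.7360/(36)·0.8201^4·0.5722^4 = -1.226684
  k=2: (−1)^4·910.7360/(96)·0.8201^2·0.5722^6 = +0.223895
d^4_{0,-2}(1.2183) = +0.945112 -1.226684 +0.223895 = -0.057677
D = (+1.000000+0.000000i)·(-0.057677)·(+0.332729+0.943022i) = -0.019191-0.054391i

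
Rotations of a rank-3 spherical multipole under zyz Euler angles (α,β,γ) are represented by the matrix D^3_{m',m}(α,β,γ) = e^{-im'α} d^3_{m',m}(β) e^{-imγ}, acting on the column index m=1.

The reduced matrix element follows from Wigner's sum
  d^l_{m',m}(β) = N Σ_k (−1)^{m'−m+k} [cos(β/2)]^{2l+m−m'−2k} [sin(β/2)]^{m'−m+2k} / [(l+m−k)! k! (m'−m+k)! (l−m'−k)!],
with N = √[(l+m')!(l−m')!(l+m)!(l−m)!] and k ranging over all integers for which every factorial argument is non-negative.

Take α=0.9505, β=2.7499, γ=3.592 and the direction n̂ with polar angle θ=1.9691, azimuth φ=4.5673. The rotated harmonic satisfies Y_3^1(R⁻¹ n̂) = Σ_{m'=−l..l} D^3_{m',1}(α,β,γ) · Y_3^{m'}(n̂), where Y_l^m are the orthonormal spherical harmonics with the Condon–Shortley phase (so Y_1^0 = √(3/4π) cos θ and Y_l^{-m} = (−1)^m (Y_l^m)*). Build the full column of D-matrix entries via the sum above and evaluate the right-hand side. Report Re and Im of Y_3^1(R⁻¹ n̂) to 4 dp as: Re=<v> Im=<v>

Re=-0.2020 Im=0.2475

Need the full column D^3_{m',1} for m'=−3..3 at α=0.9505, β=2.7499, γ=3.592.
cos(β/2)=0.194597, sin(β/2)=0.980883
d^3_{-3,1}: single k=4 term ⇒ +0.135764;  D = +0.100212-0.091594i
d^3_{-2,1}: k∈[3..4] ⇒ +0.043983 -0.558756 = -0.514773;  D = +0.061729+0.511058i
d^3_{-1,1}: k∈[2..4] ⇒ +0.008278 -0.280434 +0.890644 = +0.618488;  D = -0.542747-0.296569i
d^3_{0,1}: k∈[1..3] ⇒ +0.000948 -0.072272 +0.612087 = +0.540763;  D = -0.486832+0.235412i
d^3_{1,1}: k∈[0..2] ⇒ +0.000054 -0.011037 +0.210325 = +0.199342;  D = -0.033703+0.196473i
d^3_{2,1}: k∈[0..1] ⇒ -0.000866 +0.043983 = +0.043118;  D = +0.030343+0.030635i
d^3_{3,1}: single k=0 term ⇒ +0.005343;  D = +0.005275-0.000853i
Y_3^{m'}(θ=1.9691,φ=4.5673) and Σ D·Y over m':
  (+0.1002-0.0916i)·(+0.1378-0.2962i)  (+0.0617+0.5111i)·(+0.3227+0.0964i)  (-0.5427-0.2966i)·(+0.0107-0.0731i)  (-0.4868+0.2354i)·(+0.3253+0.0000i)  (-0.0337+0.1965i)·(-0.0107-0.0731i)  (+0.0303+0.0306i)·(+0.3227-0.0964i)  (+0.0053-0.0009i)·(-0.1378-0.2962i)
Y_3^1(R⁻¹ n̂) = -0.202026+0.247503i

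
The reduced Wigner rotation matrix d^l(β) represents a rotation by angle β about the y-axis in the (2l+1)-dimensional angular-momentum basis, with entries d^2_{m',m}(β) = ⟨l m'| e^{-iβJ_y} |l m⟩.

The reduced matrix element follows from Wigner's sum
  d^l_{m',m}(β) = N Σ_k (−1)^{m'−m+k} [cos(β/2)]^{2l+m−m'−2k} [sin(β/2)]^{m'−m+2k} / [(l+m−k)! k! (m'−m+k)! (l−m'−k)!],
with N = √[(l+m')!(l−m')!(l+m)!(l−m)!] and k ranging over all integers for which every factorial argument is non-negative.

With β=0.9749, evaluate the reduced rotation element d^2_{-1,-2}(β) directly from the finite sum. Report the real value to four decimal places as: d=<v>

d^2_{-1,-2}(β=0.9749) via Wigner's sum:
c=cos(0.9749/2)=0.883530, s=sin(0.9749/2)=0.468374; N=√[1·6·1·24]=12.000000
The bounds max(0,m−m')=0 and min(l+m,l−m')=0 give 1 term
  k=0: (−1)^1·12.0000/(6)·0.8835^3·0.4684^1 = -0.646081
d^2_{-1,-2}(0.9749) = -0.646081

d=-0.6461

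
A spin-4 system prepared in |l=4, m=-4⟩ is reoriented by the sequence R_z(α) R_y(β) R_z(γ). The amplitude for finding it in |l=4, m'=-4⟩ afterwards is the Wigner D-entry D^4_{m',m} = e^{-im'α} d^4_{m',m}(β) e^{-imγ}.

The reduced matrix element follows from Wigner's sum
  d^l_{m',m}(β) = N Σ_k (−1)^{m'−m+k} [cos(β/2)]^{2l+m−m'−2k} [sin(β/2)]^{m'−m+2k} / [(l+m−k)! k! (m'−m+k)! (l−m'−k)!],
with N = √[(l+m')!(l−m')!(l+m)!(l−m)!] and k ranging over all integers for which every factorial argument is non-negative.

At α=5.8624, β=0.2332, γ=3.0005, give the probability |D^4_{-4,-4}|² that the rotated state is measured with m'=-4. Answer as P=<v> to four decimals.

P=0.8967

First d^4_{-4,-4}(β=0.2332), then the phase factors e^{-i(-4)α} and e^{-i(-4)γ}:
With c≡cos(β/2)=0.993210 and s≡sin(β/2)=0.116336, N=[1·40320·1·40320]^{1/2}=40320.000000
The bounds max(0,m−m')=0 and min(l+m,l−m')=0 give 1 term
  k=0: (−1)^0·40320.0000/(40320)·0.9932^8·0.1163^0 = +0.946953
d^4_{-4,-4}(0.2332) = +0.946953
|D^4_{-4,-4}|² = |d^4_{-4,-4}(β)|² = (+0.946953)² = 0.896720 (the z-rotation phases have unit modulus)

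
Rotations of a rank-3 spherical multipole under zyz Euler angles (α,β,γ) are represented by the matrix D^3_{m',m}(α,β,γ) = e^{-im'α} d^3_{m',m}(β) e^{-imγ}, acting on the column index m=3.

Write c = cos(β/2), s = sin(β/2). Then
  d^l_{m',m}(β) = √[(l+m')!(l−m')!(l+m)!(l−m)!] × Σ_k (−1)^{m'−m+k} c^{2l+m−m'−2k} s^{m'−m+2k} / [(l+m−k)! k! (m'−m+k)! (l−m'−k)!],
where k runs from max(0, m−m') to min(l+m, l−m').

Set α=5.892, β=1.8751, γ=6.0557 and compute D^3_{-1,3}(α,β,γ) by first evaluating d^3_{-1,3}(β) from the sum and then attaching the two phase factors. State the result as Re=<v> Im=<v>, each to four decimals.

D^3_{-1,3}(5.892,1.8751,6.0557) = e^{-i·-1·5.892}·d^3_{-1,3}(1.8751)·e^{-i·3·6.0557}. Compute d first:
Half-angle: c=0.591765, s=0.806111. N=√(2·24·720·1)=185.903201
k∈{4} keeps every argument non-negative
  k=4: (−1)^0·185.9032/(48)·0.5918^2·0.8061^4 = +0.572694
d^3_{-1,3}(1.8751) = +0.572694
Attach z-rotation phases: D = e^{-i(-1)(5.892)}·(+0.572694)·e^{-i(3)(6.0557)} = +0.548572+0.164460i

Re=0.5486 Im=0.1645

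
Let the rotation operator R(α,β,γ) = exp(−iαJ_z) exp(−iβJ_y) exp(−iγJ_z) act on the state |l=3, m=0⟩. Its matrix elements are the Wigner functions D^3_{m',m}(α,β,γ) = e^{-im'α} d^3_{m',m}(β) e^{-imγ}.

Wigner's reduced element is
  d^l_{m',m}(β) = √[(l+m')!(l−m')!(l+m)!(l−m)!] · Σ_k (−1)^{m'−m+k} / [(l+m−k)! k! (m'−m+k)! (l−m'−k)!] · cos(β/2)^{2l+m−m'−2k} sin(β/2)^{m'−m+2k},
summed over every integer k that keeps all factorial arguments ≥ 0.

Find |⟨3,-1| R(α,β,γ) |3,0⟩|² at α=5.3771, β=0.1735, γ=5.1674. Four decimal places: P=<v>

D^3_{-1,0}(5.3771,0.1735,5.1674) = e^{-i·-1·5.3771}·d^3_{-1,0}(0.1735)·e^{-i·0·5.1674}. Compute d first:
Half-angle: c=0.996240, s=0.086641. N=√(2·24·6·6)=41.569219
The bounds max(0,m−m')=1 and min(l+m,l−m')=3 give 3 terms
  k=1: (−1)^0·41.5692/(12)·0.9962^5·0.0866^1 = +0.294533
  k=2: (−1)^1·41.5692/(4)·0.9962^3·0.0866^3 = -0.006683
  k=3: (−1)^2·41.5692/(12)·0.9962^1·0.0866^5 = +0.000017
d^3_{-1,0}(0.1735) = +0.294533 -0.006683 +0.000017 = +0.287867
|D^3_{-1,0}|² = |d^3_{-1,0}(β)|² = (+0.287867)² = 0.082867 (the z-rotation phases have unit modulus)

P=0.0829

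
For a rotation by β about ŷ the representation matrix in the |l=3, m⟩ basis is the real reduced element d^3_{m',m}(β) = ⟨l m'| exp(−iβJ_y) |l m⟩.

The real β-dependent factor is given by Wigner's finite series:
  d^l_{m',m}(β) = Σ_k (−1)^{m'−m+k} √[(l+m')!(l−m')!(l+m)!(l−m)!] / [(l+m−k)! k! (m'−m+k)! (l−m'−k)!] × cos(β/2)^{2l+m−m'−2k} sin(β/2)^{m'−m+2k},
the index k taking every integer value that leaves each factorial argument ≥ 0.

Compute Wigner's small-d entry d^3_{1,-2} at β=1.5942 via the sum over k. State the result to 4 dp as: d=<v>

d=-0.3760

d^3_{1,-2}(β=1.5942) via Wigner's sum:
With c≡cos(β/2)=0.698784 and s≡sin(β/2)=0.715333, N=[24·2·1·120]^{1/2}=75.894664
Admissible k: 0..1 (factorial args all ≥0)
  k=0: (−1)^3·75.8947/(12)·0.6988^3·0.7153^3 = -0.789920
  k=1: (−1)^4·75.8947/(24)·0.6988^1·0.7153^5 = +0.413888
d^3_{1,-2}(1.5942) = -0.789920 +0.413888 = -0.376032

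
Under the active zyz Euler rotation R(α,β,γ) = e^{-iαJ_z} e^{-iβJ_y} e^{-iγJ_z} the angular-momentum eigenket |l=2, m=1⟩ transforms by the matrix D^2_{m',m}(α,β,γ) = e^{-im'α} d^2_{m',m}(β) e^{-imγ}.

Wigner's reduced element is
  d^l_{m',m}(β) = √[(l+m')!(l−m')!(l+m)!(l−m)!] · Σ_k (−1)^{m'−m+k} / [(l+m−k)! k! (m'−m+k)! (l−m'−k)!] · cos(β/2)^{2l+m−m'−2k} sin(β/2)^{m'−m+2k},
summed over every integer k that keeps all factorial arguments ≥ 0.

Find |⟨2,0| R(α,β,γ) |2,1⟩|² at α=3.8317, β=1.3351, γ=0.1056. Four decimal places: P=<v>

Split into d^2_{0,1}(β=1.3351) × two z-phases.
Half-angle: c=0.785341, s=0.619064. N=√(2·2·6·1)=4.898979
k: max(0,(1)−(0))=1 … min(2+(1),2−(0))=2
  k=1: (−1)^0·4.8990/(2)·0.7853^3·0.6191^1 = +0.734489
  k=2: (−1)^1·4.8990/(2)·0.7853^1·0.6191^3 = -0.456394
d^2_{0,1}(1.3351) = +0.734489 -0.456394 = +0.278095
|D^2_{0,1}|² = |d^2_{0,1}(β)|² = (+0.278095)² = 0.077337 (the z-rotation phases have unit modulus)

P=0.0773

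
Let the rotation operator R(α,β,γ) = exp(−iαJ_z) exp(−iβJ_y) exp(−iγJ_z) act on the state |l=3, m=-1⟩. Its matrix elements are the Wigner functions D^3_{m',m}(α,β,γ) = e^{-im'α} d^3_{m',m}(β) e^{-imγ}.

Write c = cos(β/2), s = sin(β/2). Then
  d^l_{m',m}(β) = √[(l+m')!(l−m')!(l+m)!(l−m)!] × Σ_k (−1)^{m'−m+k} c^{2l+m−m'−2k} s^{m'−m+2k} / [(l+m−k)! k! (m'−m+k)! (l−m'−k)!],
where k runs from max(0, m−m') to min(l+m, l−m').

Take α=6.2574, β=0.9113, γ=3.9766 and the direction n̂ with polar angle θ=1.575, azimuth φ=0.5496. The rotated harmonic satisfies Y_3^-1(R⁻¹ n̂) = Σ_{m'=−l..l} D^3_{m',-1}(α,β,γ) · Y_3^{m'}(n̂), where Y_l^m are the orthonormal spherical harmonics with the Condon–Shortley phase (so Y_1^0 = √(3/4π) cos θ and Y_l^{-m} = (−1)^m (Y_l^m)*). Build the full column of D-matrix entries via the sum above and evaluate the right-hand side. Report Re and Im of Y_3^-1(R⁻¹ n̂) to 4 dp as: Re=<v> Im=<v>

Need the full column D^3_{m',-1} for m'=−3..3 at α=6.2574, β=0.9113, γ=3.9766.
cos(β/2)=0.897975, sin(β/2)=0.440046
d^3_{-3,-1}: single k=2 term ⇒ +0.487640;  D = -0.354247-0.335115i
d^3_{-2,-1}: k∈[1..2] ⇒ +0.812493 -0.390227 = +0.422266;  D = -0.299172-0.298001i
d^3_{-1,-1}: k∈[0..2] ⇒ +0.524307 -1.007265 +0.181415 = -0.301543;  D = +0.208083+0.218242i
d^3_{0,-1}: k∈[0..2] ⇒ -0.890042 +0.641209 -0.051327 = -0.300160;  D = +0.201459+0.222509i
d^3_{1,-1}: k∈[0..2] ⇒ +0.755449 -0.241886 +0.007261 = +0.520823;  D = -0.339492-0.394971i
d^3_{2,-1}: k∈[0..1] ⇒ -0.390227 +0.046855 = -0.343372;  D = +0.217034+0.266084i
d^3_{3,-1}: single k=0 term ⇒ +0.117103;  D = -0.071653-0.092623i
Y_3^{m'}(θ=1.575,φ=0.5496) and Σ D·Y over m':
  (-0.3542-0.3351i)·(-0.0325-0.4159i)  (-0.2992-0.2980i)·(-0.0020+0.0038i)  (+0.2081+0.2182i)·(-0.2756+0.1688i)  (+0.2015+0.2225i)·(+0.0047+0.0000i)  (-0.3395-0.3950i)·(+0.2756+0.1688i)  (+0.2170+0.2661i)·(-0.0020-0.0038i)  (-0.0717-0.0926i)·(+0.0325-0.4159i)
Y_3^-1(R⁻¹ n̂) = -0.286519-0.006990i

Re=-0.2865 Im=-0.0070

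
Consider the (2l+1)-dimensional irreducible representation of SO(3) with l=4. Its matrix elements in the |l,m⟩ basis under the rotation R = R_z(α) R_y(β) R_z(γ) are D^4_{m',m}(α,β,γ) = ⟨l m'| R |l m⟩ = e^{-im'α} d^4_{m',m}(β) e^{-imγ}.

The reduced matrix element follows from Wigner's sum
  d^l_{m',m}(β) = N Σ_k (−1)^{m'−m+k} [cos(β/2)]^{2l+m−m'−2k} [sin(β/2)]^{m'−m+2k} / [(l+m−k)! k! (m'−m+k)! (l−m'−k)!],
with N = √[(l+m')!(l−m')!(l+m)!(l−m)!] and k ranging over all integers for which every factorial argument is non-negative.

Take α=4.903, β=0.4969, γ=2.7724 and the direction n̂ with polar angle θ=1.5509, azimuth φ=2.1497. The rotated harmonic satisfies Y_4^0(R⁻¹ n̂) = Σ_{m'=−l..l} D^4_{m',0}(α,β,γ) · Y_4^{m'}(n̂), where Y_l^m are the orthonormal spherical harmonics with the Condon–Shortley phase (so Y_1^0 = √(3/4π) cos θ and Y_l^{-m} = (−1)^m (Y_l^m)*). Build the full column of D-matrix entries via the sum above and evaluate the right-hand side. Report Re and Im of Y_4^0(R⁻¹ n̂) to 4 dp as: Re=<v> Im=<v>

Need the full column D^4_{m',0} for m'=−4..4 at α=4.903, β=0.4969, γ=2.7724.
cos(β/2)=0.969295, sin(β/2)=0.245902
d^4_{-4,0}: single k=4 term ⇒ +0.027003;  D = +0.019528+0.018651i
d^4_{-3,0}: k∈[3..4] ⇒ +0.150532 -0.009688 = +0.140844;  D = -0.076221+0.118437i
d^4_{-2,0}: k∈[2..4] ⇒ +0.475751 -0.081651 +0.001971 = +0.396071;  D = -0.367637-0.147360i
d^4_{-1,0}: k∈[1..4] ⇒ +0.884032 -0.341374 +0.021971 -0.000236 = +0.564392;  D = +0.106929-0.554170i
d^4_{0,0}: k∈[0..4] ⇒ +0.779196 -0.802377 +0.116191 -0.003324 +0.000013 = +0.089700;  D = +0.089700+0.000000i
d^4_{1,0}: k∈[0..3] ⇒ -0.884032 +0.341374 -0.021971 +0.000236 = -0.564392;  D = -0.106929-0.554170i
d^4_{2,0}: k∈[0..2] ⇒ +0.475751 -0.081651 +0.001971 = +0.396071;  D = -0.367637+0.147360i
d^4_{3,0}: k∈[0..1] ⇒ -0.150532 +0.009688 = -0.140844;  D = +0.076221+0.118437i
d^4_{4,0}: single k=0 term ⇒ +0.027003;  D = +0.019528-0.018651i
Y_4^{m'}(θ=1.5509,φ=2.1497) and Σ D·Y over m':
  (+0.0195+0.0187i)·(-0.2997-0.3251i)  (-0.0762+0.1184i)·(+0.0245-0.0041i)  (-0.3676-0.1474i)·(+0.1338-0.3054i)  (+0.1069-0.5542i)·(+0.0154+0.0236i)  (+0.0897+0.0000i)·(+0.3161+0.0000i)  (-0.1069-0.5542i)·(-0.0154+0.0236i)  (-0.3676+0.1474i)·(+0.1338+0.3054i)  (+0.0762+0.1184i)·(-0.0245-0.0041i)  (+0.0195-0.0187i)·(-0.2997+0.3251i)
Y_4^0(R⁻¹ n̂) = -0.132948+0.000000i

Re=-0.1329 Im=0.0000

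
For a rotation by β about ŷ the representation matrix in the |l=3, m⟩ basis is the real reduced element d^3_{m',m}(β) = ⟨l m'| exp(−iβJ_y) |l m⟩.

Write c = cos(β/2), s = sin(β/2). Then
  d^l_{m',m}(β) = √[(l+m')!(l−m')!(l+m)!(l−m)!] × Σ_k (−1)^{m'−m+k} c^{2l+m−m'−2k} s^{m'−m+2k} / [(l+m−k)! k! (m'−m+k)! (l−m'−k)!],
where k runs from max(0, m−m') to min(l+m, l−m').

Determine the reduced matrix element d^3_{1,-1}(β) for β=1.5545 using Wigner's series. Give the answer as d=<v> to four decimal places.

d^3_{1,-1}(β=1.5545) via Wigner's sum:
With c≡cos(β/2)=0.712845 and s≡sin(β/2)=0.701322, N=[24·2·2·24]^{1/2}=48.000000
Admissible k: 0..2 (factorial args all ≥0)
  k=0: (−1)^2·48.0000/(8)·0.7128^4·0.7013^2 = +0.762019
  k=1: (−1)^3·48.0000/(6)·0.7128^2·0.7013^4 = -0.983443
  k=2: (−1)^4·48.0000/(48)·0.7128^0·0.7013^6 = +0.118988
d^3_{1,-1}(1.5545) = +0.762019 -0.983443 +0.118988 = -0.102436

d=-0.1024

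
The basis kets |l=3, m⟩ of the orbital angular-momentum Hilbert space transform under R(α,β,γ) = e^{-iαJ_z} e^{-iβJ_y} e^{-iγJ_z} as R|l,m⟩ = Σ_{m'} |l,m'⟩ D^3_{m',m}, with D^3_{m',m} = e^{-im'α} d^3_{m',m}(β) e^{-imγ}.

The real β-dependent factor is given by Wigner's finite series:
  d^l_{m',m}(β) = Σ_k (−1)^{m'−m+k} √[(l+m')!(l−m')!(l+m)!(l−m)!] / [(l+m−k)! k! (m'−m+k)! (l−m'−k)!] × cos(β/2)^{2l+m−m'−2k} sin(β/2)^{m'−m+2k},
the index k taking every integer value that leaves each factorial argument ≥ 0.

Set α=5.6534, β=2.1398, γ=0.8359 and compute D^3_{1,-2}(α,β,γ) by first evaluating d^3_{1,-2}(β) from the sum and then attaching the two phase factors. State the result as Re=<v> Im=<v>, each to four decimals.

First d^3_{1,-2}(β=2.1398), then the phase factors e^{-i(1)α} and e^{-i(-2)γ}:
With c≡cos(β/2)=0.480212 and s≡sin(β/2)=0.877152, N=[24·2·1·120]^{1/2}=75.894664
k: max(0,(-2)−(1))=0 … min(3+(-2),3−(1))=1
  k=0: (−1)^3·75.8947/(12)·0.4802^3·0.8772^3 = -0.472666
  k=1: (−1)^4·75.8947/(24)·0.4802^1·0.8772^5 = +0.788512
d^3_{1,-2}(2.1398) = -0.472666 +0.788512 = +0.315846
Attach z-rotation phases: D = e^{-i(1)(5.6534)}·(+0.315846)·e^{-i(-2)(0.8359)} = -0.210814+0.235194i

Re=-0.2108 Im=0.2352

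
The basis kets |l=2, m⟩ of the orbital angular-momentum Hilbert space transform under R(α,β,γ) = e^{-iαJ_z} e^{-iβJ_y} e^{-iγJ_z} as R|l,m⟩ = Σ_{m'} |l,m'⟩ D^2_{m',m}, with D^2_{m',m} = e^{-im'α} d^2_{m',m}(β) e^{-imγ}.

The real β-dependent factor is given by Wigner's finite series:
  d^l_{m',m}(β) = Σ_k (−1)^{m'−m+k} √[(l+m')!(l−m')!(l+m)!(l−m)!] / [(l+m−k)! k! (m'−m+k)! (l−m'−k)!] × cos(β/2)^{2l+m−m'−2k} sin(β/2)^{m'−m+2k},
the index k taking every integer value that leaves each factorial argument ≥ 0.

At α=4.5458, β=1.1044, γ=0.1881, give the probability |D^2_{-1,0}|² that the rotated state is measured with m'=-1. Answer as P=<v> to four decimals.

Split into d^2_{-1,0}(β=1.1044) × two z-phases.
Half-angle: c=0.851373, s=0.524562. N=√(1·6·2·2)=4.898979
Admissible k: 1..2 (factorial args all ≥0)
  k=1: (−1)^0·4.8990/(2)·0.8514^3·0.5246^1 = +0.792923
  k=2: (−1)^1·4.8990/(2)·0.8514^1·0.5246^3 = -0.301013
d^2_{-1,0}(1.1044) = +0.792923 -0.301013 = +0.491910
|D^2_{-1,0}|² = |d^2_{-1,0}(β)|² = (+0.491910)² = 0.241976 (the z-rotation phases have unit modulus)

P=0.2420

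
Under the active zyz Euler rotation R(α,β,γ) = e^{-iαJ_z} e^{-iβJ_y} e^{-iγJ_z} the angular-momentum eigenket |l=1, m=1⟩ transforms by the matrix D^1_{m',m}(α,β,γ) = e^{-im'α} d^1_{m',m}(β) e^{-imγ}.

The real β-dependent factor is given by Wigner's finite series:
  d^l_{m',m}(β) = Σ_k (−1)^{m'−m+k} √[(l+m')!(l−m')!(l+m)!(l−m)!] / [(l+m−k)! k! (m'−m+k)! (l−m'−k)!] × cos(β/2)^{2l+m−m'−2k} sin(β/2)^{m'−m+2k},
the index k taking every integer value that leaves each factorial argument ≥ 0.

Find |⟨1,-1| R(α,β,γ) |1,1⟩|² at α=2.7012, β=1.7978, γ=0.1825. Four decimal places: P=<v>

Split into d^1_{-1,1}(β=1.7978) × two z-phases.
Half-angle: c=0.622471, s=0.782643. N=√(1·2·2·1)=2.000000
Admissible k: 2..2 (factorial args all ≥0)
  k=2: (−1)^0·2.0000/(2)·0.6225^0·0.7826^2 = +0.612530
d^1_{-1,1}(1.7978) = +0.612530
|D^1_{-1,1}|² = |d^1_{-1,1}(β)|² = (+0.612530)² = 0.375192 (the z-rotation phases have unit modulus)

P=0.3752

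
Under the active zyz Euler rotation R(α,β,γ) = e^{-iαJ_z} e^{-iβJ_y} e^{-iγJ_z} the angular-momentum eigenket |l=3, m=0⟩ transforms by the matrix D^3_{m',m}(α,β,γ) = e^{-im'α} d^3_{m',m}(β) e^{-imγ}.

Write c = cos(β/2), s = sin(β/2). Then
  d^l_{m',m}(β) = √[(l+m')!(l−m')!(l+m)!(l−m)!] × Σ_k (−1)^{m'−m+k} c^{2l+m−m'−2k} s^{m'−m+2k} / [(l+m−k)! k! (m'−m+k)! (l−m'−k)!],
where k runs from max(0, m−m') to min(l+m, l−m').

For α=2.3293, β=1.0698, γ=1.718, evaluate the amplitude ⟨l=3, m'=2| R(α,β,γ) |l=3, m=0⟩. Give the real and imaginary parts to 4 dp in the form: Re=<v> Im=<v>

Re=-0.0272 Im=0.5052

Split into d^3_{2,0}(β=1.0698) × two z-phases.
With c≡cos(β/2)=0.860320 and s≡sin(β/2)=0.509755, N=[120·1·6·6]^{1/2}=65.726707
Admissible k: 0..1 (factorial args all ≥0)
  k=0: (−1)^2·65.7267/(12)·0.8603^4·0.5098^2 = +0.779692
  k=1: (−1)^3·65.7267/(12)·0.8603^2·0.5098^4 = -0.273732
d^3_{2,0}(1.0698) = +0.779692 -0.273732 = +0.505959
Attach z-rotation phases: D = e^{-i(2)(2.3293)}·(+0.505959)·e^{-i(0)(1.718)} = -0.027202+0.505228i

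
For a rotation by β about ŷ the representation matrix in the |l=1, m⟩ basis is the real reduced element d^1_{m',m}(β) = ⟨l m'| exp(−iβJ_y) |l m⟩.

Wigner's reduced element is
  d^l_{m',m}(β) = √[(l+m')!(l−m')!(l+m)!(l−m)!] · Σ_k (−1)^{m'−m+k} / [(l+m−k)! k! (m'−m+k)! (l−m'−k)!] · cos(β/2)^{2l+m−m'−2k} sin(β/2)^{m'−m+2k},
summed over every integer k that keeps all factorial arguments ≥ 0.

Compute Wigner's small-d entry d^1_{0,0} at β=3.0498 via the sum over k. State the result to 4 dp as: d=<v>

d=-0.9958

d^1_{0,0}(β=3.0498) via Wigner's sum:
With c≡cos(β/2)=0.045880 and s≡sin(β/2)=0.998947, N=[1·1·1·1]^{1/2}=1.000000
Admissible k: 0..1 (factorial args all ≥0)
  k=0: (−1)^0·1.0000/(1)·0.0459^2·0.9989^0 = +0.002105
  k=1: (−1)^1·1.0000/(1)·0.0459^0·0.9989^2 = -0.997895
d^1_{0,0}(3.0498) = +0.002105 -0.997895 = -0.995790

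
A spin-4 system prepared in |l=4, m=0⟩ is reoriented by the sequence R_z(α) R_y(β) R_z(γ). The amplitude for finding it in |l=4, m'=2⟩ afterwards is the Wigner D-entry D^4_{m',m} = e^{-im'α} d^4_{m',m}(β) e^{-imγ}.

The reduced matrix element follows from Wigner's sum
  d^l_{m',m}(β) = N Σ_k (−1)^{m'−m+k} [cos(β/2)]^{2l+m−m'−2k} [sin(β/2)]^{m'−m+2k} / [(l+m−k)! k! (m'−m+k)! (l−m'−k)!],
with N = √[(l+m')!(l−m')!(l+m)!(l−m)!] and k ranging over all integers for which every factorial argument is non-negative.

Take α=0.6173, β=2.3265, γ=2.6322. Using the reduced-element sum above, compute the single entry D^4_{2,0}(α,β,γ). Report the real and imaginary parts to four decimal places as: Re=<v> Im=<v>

D^4_{2,0}(0.6173,2.3265,2.6322) = e^{-i·2·0.6173}·d^4_{2,0}(2.3265)·e^{-i·0·2.6322}. Compute d first:
Half-angle: c=0.396358, s=0.918096. N=√(720·2·24·24)=910.735966
Admissible k: 0..2 (factorial args all ≥0)
  k=0: (−1)^2·910.7360/(96)·0.3964^6·0.9181^2 = +0.031004
  k=1: (−1)^3·910.7360/(36)·0.3964^4·0.9181^4 = -0.443601
  k=2: (−1)^4·910.7360/(96)·0.3964^2·0.9181^6 = +0.892535
d^4_{2,0}(2.3265) = +0.031004 -0.443601 +0.892535 = +0.479938
D = (+0.329899-0.944016i)·(+0.479938)·(+1.000000+0.000000i) = +0.158331-0.453069i

Re=0.1583 Im=-0.4531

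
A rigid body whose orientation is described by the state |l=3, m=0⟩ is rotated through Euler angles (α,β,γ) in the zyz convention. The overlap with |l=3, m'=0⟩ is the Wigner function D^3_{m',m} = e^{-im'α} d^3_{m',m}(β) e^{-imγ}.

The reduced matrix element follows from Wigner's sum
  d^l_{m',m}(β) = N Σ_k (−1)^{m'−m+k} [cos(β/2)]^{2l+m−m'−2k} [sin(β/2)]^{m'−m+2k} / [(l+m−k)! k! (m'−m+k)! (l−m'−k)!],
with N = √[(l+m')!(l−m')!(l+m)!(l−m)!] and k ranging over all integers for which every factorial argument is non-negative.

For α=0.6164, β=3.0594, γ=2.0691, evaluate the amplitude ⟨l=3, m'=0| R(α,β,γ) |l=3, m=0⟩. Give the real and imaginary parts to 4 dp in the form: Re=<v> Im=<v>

Re=-0.9798 Im=0.0000

Split into d^3_{0,0}(β=3.0594) × two z-phases.
With c≡cos(β/2)=0.041085 and s≡sin(β/2)=0.999156, N=[6·6·6·6]^{1/2}=36.000000
Admissible k: 0..3 (factorial args all ≥0)
  k=0: (−1)^0·36.0000/(36)·0.0411^6·0.9992^0 = +0.000000
  k=1: (−1)^1·36.0000/(4)·0.0411^4·0.9992^2 = -0.000026
  k=2: (−1)^2·36.0000/(4)·0.0411^2·0.9992^4 = +0.015140
  k=3: (−1)^3·36.0000/(36)·0.0411^0·0.9992^6 = -0.994945
d^3_{0,0}(3.0594) = +0.000000 -0.000026 +0.015140 -0.994945 = -0.979830
D = (+1.000000+0.000000i)·(-0.979830)·(+1.000000+0.000000i) = -0.979830+0.000000i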